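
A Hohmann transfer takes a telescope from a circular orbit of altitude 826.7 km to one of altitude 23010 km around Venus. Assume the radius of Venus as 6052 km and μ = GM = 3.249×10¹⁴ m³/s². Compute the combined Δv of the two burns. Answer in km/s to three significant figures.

Δv_total ≈ 3.14 km/s

r₁ = 6052 + 826.7 = 6878.7 km = 6.8787×10⁶ m.
r₂ = 6052 + 23010 = 29062 km = 2.9062×10⁷ m.
Transfer ellipse a_t = (r₁ + r₂)/2 = 1.797×10⁷ m.
At r₁: circular v_c1 = √(μ/r₁) = 6873 m/s; transfer-periapsis v_p = √[μ(2/r₁ − 1/a_t)] = 8740 m/s.
Δv₁ = v_p − v_c1 = 1867 m/s.
At r₂: circular v_c2 = √(μ/r₂) = 3344 m/s; transfer-apoapsis v_a = √[μ(2/r₂ − 1/a_t)] = 2069 m/s.
Δv₂ = v_c2 − v_a = 1275 m/s.
Total Δv = Δv₁ + Δv₂ = 3142 m/s = 3.142 km/s.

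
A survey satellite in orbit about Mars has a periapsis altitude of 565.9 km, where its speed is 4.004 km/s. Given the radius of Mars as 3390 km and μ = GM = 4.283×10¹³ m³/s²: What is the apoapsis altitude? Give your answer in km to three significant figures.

apoapsis altitude ≈ 7890 km

r_p = 3390 + 565.9 = 3955.9 km = 3.956×10⁶ m.
Specific energy ε = v²/2 − μ/r = -2.811×10⁶ J/kg, so a = −μ/(2ε) = 7.619×10⁶ m.
The apsides satisfy r_p + r_a = 2a, so the apoapsis radius is 2a − r_p = 1.128×10⁷ m = 11281 km.
Apoapsis altitude = 11281 − 3390 = 7891.4 km.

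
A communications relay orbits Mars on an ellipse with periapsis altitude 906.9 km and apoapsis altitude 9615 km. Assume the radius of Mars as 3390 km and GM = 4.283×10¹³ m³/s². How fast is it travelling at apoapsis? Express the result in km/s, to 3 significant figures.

r_p = 3390 + 906.9 = 4296.9 km = 4.2969×10⁶ m.
r_a = 3390 + 9615 = 13005 km = 1.3005×10⁷ m.
Semi-major axis a = (r_p + r_a)/2 = 8651.0 km = 8.651×10⁶ m.
Vis-viva: v² = μ(2/r − 1/a) = 4.283×10¹³ × (1.538×10⁻⁷ − 1.156×10⁻⁷) = 1.636×10⁶ m²/s².
v = 1279 m/s = 1.279 km/s.

v ≈ 1.28 km/s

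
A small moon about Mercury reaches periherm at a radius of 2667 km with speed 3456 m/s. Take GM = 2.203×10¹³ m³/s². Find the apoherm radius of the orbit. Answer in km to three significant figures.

r_p = 2.667×10⁶ m.
Specific energy ε = v²/2 − μ/r = -2.288×10⁶ J/kg, so a = −μ/(2ε) = 4.814×10⁶ m.
The apsides satisfy r_p + r_a = 2a, so the apoherm radius is 2a − r_p = 6.960×10⁶ m = 6960.4 km.

apoherm radius ≈ 6960 km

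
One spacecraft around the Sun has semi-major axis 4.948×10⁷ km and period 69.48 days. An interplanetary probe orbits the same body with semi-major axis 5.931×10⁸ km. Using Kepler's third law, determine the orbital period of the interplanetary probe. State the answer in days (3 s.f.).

T₂ ≈ 2880 days

Kepler's third law: T² ∝ a³, so T₂ = T₁ (a₂/a₁)^(3/2).
a₂/a₁ = 11.99, (a₂/a₁)^(3/2) = 41.50.
T₂ = 69.48 × 41.50 = 2883 days.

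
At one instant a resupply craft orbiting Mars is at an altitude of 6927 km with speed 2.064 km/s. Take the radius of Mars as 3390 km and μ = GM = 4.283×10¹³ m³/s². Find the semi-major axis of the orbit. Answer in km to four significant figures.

a ≈ 10590 km

r = 3390 + 6927 = 10317 km = 1.032×10⁷ m.
Specific orbital energy ε = v²/2 − μ/r = (2064)²/2 − 4.283×10¹³/1.032×10⁷ = -2.021×10⁶ J/kg.
Since ε = −μ/(2a), a = −μ/(2ε) = 1.059×10⁷ m = 10594 km.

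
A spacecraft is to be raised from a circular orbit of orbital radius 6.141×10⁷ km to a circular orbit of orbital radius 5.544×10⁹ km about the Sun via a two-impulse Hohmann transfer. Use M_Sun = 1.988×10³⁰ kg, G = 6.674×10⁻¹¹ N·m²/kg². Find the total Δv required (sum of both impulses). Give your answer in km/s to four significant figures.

Δv_total ≈ 23.06 km/s

μ = GM = 6.674×10⁻¹¹ × 1.988×10³⁰ = 1.327×10²⁰ m³/s².
r₁ = 6.141×10⁷ km = 6.141×10¹⁰ m.
r₂ = 5.544×10⁹ km = 5.544×10¹² m.
Transfer ellipse a_t = (r₁ + r₂)/2 = 2.803×10¹² m.
At r₁: circular v_c1 = √(μ/r₁) = 46480 m/s; transfer-perihelion v_p = √[μ(2/r₁ − 1/a_t)] = 65370 m/s.
Δv₁ = v_p − v_c1 = 18890 m/s.
At r₂: circular v_c2 = √(μ/r₂) = 4892 m/s; transfer-aphelion v_a = √[μ(2/r₂ − 1/a_t)] = 724.1 m/s.
Δv₂ = v_c2 − v_a = 4168 m/s.
Total Δv = Δv₁ + Δv₂ = 23060 m/s = 23.06 km/s.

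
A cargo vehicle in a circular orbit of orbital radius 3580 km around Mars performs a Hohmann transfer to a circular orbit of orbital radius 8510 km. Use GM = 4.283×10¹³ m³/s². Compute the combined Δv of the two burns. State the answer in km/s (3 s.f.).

r₁ = 3580 km = 3.580×10⁶ m.
r₂ = 8510 km = 8.510×10⁶ m.
Transfer ellipse a_t = (r₁ + r₂)/2 = 6.045×10⁶ m.
At r₁: circular v_c1 = √(μ/r₁) = 3459 m/s; transfer-periapsis v_p = √[μ(2/r₁ − 1/a_t)] = 4104 m/s.
Δv₁ = v_p − v_c1 = 645.1 m/s.
At r₂: circular v_c2 = √(μ/r₂) = 2243 m/s; transfer-apoapsis v_a = √[μ(2/r₂ − 1/a_t)] = 1726 m/s.
Δv₂ = v_c2 − v_a = 517.0 m/s.
Total Δv = Δv₁ + Δv₂ = 1162 m/s = 1.162 km/s.

Δv_total ≈ 1.16 km/s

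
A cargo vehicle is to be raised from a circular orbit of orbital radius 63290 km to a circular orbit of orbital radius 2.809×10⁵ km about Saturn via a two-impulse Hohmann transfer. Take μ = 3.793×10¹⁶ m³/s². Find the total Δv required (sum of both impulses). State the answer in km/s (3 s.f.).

r₁ = 63290 km = 6.329×10⁷ m.
r₂ = 2.809×10⁵ km = 2.809×10⁸ m.
Transfer ellipse a_t = (r₁ + r₂)/2 = 1.721×10⁸ m.
At r₁: circular v_c1 = √(μ/r₁) = 24480 m/s; transfer-perikrone v_p = √[μ(2/r₁ − 1/a_t)] = 31280 m/s.
Δv₁ = v_p − v_c1 = 6796 m/s.
At r₂: circular v_c2 = √(μ/r₂) = 11620 m/s; transfer-apokrone v_a = √[μ(2/r₂ − 1/a_t)] = 7047 m/s.
Δv₂ = v_c2 − v_a = 4573 m/s.
Total Δv = Δv₁ + Δv₂ = 11370 m/s = 11.37 km/s.

Δv_total ≈ 11.4 km/s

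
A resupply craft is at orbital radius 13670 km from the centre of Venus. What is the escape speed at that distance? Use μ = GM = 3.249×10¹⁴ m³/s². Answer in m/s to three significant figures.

r = 13670 km = 1.367×10⁷ m.
Escape speed v_esc = √(2μ/r) = √(2 × 3.249×10¹⁴ / 1.367×10⁷) = √(4.753×10⁷) = 6895 m/s.

v_esc ≈ 6890 m/s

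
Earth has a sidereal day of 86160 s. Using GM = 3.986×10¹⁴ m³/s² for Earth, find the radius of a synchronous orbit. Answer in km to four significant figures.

A synchronous orbit has period T, so by Kepler's third law a = (μT²/4π²)^(1/3).
μT²/4π² = 3.986×10¹⁴ × (8.616×10⁴)² / 39.48 = 7.495×10²² m³.
a = 4.216×10⁷ m = 42163 km.

r_sync ≈ 42160 km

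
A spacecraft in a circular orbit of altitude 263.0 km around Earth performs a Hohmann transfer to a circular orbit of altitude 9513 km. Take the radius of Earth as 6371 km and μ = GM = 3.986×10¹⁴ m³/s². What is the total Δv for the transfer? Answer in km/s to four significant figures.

Δv_total ≈ 2.620 km/s

r₁ = 6371 + 263.0 = 6634.0 km = 6.6340×10⁶ m.
r₂ = 6371 + 9513 = 15884 km = 1.5884×10⁷ m.
Transfer ellipse a_t = (r₁ + r₂)/2 = 1.126×10⁷ m.
At r₁: circular v_c1 = √(μ/r₁) = 7751 m/s; transfer-perigee v_p = √[μ(2/r₁ − 1/a_t)] = 9207 m/s.
Δv₁ = v_p − v_c1 = 1455 m/s.
At r₂: circular v_c2 = √(μ/r₂) = 5009 m/s; transfer-apogee v_a = √[μ(2/r₂ − 1/a_t)] = 3845 m/s.
Δv₂ = v_c2 − v_a = 1164 m/s.
Total Δv = Δv₁ + Δv₂ = 2620 m/s = 2.620 km/s.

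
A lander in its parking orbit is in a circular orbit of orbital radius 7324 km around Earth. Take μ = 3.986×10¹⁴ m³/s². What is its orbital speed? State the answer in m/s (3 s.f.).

r = 7324 km = 7.324×10⁶ m.
For a circular orbit v = √(μ/r) = √(3.986×10¹⁴ / 7.324×10⁶) = √(5.442×10⁷) = 7377 m/s.

v ≈ 7380 m/s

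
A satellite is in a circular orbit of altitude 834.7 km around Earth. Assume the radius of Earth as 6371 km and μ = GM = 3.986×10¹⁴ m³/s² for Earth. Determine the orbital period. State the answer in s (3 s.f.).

r = 6371 + 834.7 = 7205.7 km = 7.2057×10⁶ m.
Kepler's third law: T = 2π√(r³/μ) = 2π√((7.206×10⁶)³ / 3.986×10¹⁴).
r³/μ = 9.386×10⁵ s², so T = 2π × 9.688×10² = 6.087×10³ s.

T ≈ 6090 s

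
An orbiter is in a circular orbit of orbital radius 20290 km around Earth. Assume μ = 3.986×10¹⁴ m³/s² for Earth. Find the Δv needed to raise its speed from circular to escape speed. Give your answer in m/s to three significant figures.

r = 20290 km = 2.029×10⁷ m.
Circular speed v_c = √(μ/r) = 4432 m/s.
Escape speed v_esc = √(2μ/r) = √2 × v_c = 6268 m/s.
Δv = v_esc − v_c = 1836 m/s.

Δv ≈ 1840 m/s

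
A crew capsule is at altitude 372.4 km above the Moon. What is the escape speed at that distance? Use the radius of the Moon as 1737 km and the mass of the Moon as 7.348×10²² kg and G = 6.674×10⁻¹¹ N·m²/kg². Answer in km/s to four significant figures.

μ = GM = 6.674×10⁻¹¹ × 7.348×10²² = 4.904×10¹² m³/s².
r = 1737 + 372.4 = 2109.4 km = 2.1094×10⁶ m.
Escape speed v_esc = √(2μ/r) = √(2 × 4.904×10¹² / 2.109×10⁶) = √(4.650×10⁶) = 2156 m/s.
= 2.156 km/s.

v_esc ≈ 2.156 km/s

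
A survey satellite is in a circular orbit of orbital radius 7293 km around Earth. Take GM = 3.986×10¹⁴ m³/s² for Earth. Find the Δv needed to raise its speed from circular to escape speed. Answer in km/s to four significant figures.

r = 7293 km = 7.293×10⁶ m.
Circular speed v_c = √(μ/r) = 7393 m/s.
Escape speed v_esc = √(2μ/r) = √2 × v_c = 10460 m/s.
Δv = v_esc − v_c = 3062 m/s = 3.062 km/s.

Δv ≈ 3.062 km/s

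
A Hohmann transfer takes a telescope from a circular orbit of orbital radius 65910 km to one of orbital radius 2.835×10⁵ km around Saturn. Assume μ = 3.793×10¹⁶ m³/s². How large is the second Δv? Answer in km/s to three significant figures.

Δv ≈ 4.46 km/s

r₁ = 65910 km = 6.591×10⁷ m.
r₂ = 2.835×10⁵ km = 2.835×10⁸ m.
Transfer ellipse a_t = (r₁ + r₂)/2 = 1.747×10⁸ m.
At r₁: circular v_c1 = √(μ/r₁) = 23990 m/s; transfer-perikrone v_p = √[μ(2/r₁ − 1/a_t)] = 30560 m/s.
At r₂: circular v_c2 = √(μ/r₂) = 11570 m/s; transfer-apokrone v_a = √[μ(2/r₂ − 1/a_t)] = 7105 m/s.
Δv₂ = v_c2 − v_a = 4462 m/s.
= 4.462 km/s.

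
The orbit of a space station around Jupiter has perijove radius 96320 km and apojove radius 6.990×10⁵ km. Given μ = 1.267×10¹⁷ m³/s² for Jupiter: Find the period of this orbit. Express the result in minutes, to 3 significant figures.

T ≈ 2330 minutes

Semi-major axis a = (r_p + r_a)/2 = (96320 + 6.9900×10⁵)/2 = 3.9766×10⁵ km = 3.977×10⁸ m.
By Kepler's third law T = 2π√(a³/μ) = 2π × 2.228×10⁴ = 1.400×10⁵ s.
= 2333 minutes.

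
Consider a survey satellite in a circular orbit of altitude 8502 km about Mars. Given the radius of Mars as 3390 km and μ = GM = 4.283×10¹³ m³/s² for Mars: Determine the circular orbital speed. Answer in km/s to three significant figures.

r = 3390 + 8502 = 11892 km = 1.1892×10⁷ m.
For a circular orbit v = √(μ/r) = √(4.283×10¹³ / 1.189×10⁷) = √(3.602×10⁶) = 1898 m/s.
That is 1.898 km/s.

v ≈ 1.90 km/s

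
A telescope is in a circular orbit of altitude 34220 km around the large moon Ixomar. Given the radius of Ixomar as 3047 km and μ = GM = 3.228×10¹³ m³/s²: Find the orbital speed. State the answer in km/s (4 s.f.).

v ≈ 0.9307 km/s

r = 3047 + 34220 = 37267 km = 3.7267×10⁷ m.
For a circular orbit v = √(μ/r) = √(3.228×10¹³ / 3.727×10⁷) = √(8.662×10⁵) = 930.7 m/s.
That is 0.9307 km/s.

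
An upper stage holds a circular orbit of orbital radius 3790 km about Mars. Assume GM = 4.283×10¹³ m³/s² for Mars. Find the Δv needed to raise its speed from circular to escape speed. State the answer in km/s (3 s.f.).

r = 3790 km = 3.790×10⁶ m.
Circular speed v_c = √(μ/r) = 3362 m/s.
Escape speed v_esc = √(2μ/r) = √2 × v_c = 4754 m/s.
Δv = v_esc − v_c = 1392 m/s = 1.392 km/s.

Δv ≈ 1.39 km/s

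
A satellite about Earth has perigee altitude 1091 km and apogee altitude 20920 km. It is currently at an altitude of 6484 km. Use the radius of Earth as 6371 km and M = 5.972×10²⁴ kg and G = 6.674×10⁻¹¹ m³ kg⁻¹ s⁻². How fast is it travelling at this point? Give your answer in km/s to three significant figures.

v ≈ 6.25 km/s

μ = GM = 6.674×10⁻¹¹ × 5.972×10²⁴ = 3.986×10¹⁴ m³/s².
r_p = 6371 + 1091 = 7462.0 km = 7.4620×10⁶ m.
r_a = 6371 + 20920 = 27291 km = 2.7291×10⁷ m.
r = 6371 + 6484 = 12855 km = 1.286×10⁷ m.
Semi-major axis a = (r_p + r_a)/2 = 17376 km = 1.738×10⁷ m.
Vis-viva: v² = μ(2/r − 1/a) = 3.986×10¹⁴ × (1.556×10⁻⁷ − 5.755×10⁻⁸) = 3.907×10⁷ m²/s².
v = 6251 m/s = 6.251 km/s.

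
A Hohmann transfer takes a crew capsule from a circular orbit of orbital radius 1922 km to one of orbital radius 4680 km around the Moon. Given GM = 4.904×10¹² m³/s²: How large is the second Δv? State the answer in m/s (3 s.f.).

Δv ≈ 243 m/s

r₁ = 1922 km = 1.922×10⁶ m.
r₂ = 4680 km = 4.680×10⁶ m.
Transfer ellipse a_t = (r₁ + r₂)/2 = 3.301×10⁶ m.
At r₁: circular v_c1 = √(μ/r₁) = 1597 m/s; transfer-perilune v_p = √[μ(2/r₁ − 1/a_t)] = 1902 m/s.
At r₂: circular v_c2 = √(μ/r₂) = 1024 m/s; transfer-apolune v_a = √[μ(2/r₂ − 1/a_t)] = 781.1 m/s.
Δv₂ = v_c2 − v_a = 242.6 m/s.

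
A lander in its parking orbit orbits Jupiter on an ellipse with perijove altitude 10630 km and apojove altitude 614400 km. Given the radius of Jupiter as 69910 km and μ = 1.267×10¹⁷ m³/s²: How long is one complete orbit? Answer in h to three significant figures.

T ≈ 36.7 h

r_p = 69910 + 10630 = 80540 km = 8.0540×10⁷ m.
r_a = 69910 + 614400 = 684310 km = 6.8431×10⁸ m.
Semi-major axis a = (r_p + r_a)/2 = (80540 + 6.8431×10⁵)/2 = 3.8242×10⁵ km = 3.824×10⁸ m.
By Kepler's third law T = 2π√(a³/μ) = 2π × 2.101×10⁴ = 1.320×10⁵ s.
= 36.67 h.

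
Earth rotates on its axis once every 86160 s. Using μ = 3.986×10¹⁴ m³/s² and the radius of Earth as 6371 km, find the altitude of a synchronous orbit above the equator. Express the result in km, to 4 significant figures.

h_sync ≈ 35790 km

A synchronous orbit has period T, so by Kepler's third law a = (μT²/4π²)^(1/3).
μT²/4π² = 3.986×10¹⁴ × (8.616×10⁴)² / 39.48 = 7.495×10²² m³.
a = 4.216×10⁷ m = 42163 km.
Altitude h = a − R = 42163 − 6371 = 35792 km.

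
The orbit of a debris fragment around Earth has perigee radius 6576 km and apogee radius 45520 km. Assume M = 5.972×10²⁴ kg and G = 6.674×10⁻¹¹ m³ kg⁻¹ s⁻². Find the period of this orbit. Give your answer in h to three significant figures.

μ = GM = 6.674×10⁻¹¹ × 5.972×10²⁴ = 3.986×10¹⁴ m³/s².
Semi-major axis a = (r_p + r_a)/2 = (6576.0 + 45520)/2 = 26048 km = 2.605×10⁷ m.
By Kepler's third law T = 2π√(a³/μ) = 2π × 6.659×10³ = 4.184×10⁴ s.
= 11.62 h.

T ≈ 11.6 h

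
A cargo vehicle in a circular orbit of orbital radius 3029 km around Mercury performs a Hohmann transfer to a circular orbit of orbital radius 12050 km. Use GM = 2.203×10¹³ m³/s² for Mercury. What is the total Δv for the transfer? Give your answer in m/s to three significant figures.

Δv_total ≈ 1210 m/s

r₁ = 3029 km = 3.029×10⁶ m.
r₂ = 12050 km = 1.205×10⁷ m.
Transfer ellipse a_t = (r₁ + r₂)/2 = 7.540×10⁶ m.
At r₁: circular v_c1 = √(μ/r₁) = 2697 m/s; transfer-periherm v_p = √[μ(2/r₁ − 1/a_t)] = 3409 m/s.
Δv₁ = v_p − v_c1 = 712.6 m/s.
At r₂: circular v_c2 = √(μ/r₂) = 1352 m/s; transfer-apoherm v_a = √[μ(2/r₂ − 1/a_t)] = 857.0 m/s.
Δv₂ = v_c2 − v_a = 495.1 m/s.
Total Δv = Δv₁ + Δv₂ = 1208 m/s.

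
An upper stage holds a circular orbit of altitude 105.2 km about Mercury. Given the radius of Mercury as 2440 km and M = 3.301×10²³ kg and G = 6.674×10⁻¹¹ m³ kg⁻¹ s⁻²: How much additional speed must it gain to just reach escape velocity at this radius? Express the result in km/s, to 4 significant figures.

μ = GM = 6.674×10⁻¹¹ × 3.301×10²³ = 2.203×10¹³ m³/s².
r = 2440 + 105.2 = 2545.2 km = 2.5452×10⁶ m.
Circular speed v_c = √(μ/r) = 2942 m/s.
Escape speed v_esc = √(2μ/r) = √2 × v_c = 4161 m/s.
Δv = v_esc − v_c = 1219 m/s = 1.219 km/s.

Δv ≈ 1.219 km/s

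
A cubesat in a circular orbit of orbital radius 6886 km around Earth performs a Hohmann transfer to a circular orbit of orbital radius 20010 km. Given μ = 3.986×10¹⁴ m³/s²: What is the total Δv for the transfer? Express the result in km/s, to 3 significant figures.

r₁ = 6886 km = 6.886×10⁶ m.
r₂ = 20010 km = 2.001×10⁷ m.
Transfer ellipse a_t = (r₁ + r₂)/2 = 1.345×10⁷ m.
At r₁: circular v_c1 = √(μ/r₁) = 7608 m/s; transfer-perigee v_p = √[μ(2/r₁ − 1/a_t)] = 9281 m/s.
Δv₁ = v_p − v_c1 = 1672 m/s.
At r₂: circular v_c2 = √(μ/r₂) = 4463 m/s; transfer-apogee v_a = √[μ(2/r₂ − 1/a_t)] = 3194 m/s.
Δv₂ = v_c2 − v_a = 1269 m/s.
Total Δv = Δv₁ + Δv₂ = 2942 m/s = 2.942 km/s.

Δv_total ≈ 2.94 km/s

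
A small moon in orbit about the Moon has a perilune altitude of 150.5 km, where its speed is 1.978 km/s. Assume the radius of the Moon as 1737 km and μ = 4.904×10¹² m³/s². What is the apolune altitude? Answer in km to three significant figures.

apolune altitude ≈ 4020 km

r_p = 1737 + 150.5 = 1887.5 km = 1.888×10⁶ m.
Specific energy ε = v²/2 − μ/r = -6.419×10⁵ J/kg, so a = −μ/(2ε) = 3.820×10⁶ m.
The apsides satisfy r_p + r_a = 2a, so the apolune radius is 2a − r_p = 5.752×10⁶ m = 5752.3 km.
Apolune altitude = 5752.3 − 1737 = 4015.3 km.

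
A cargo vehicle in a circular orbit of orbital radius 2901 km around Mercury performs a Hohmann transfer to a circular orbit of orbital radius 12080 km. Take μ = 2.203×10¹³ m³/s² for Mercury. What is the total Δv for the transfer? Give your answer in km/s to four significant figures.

Δv_total ≈ 1.254 km/s

r₁ = 2901 km = 2.901×10⁶ m.
r₂ = 12080 km = 1.208×10⁷ m.
Transfer ellipse a_t = (r₁ + r₂)/2 = 7.490×10⁶ m.
At r₁: circular v_c1 = √(μ/r₁) = 2756 m/s; transfer-periherm v_p = √[μ(2/r₁ − 1/a_t)] = 3500 m/s.
Δv₁ = v_p − v_c1 = 743.8 m/s.
At r₂: circular v_c2 = √(μ/r₂) = 1350 m/s; transfer-apoherm v_a = √[μ(2/r₂ − 1/a_t)] = 840.4 m/s.
Δv₂ = v_c2 − v_a = 510.0 m/s.
Total Δv = Δv₁ + Δv₂ = 1254 m/s = 1.254 km/s.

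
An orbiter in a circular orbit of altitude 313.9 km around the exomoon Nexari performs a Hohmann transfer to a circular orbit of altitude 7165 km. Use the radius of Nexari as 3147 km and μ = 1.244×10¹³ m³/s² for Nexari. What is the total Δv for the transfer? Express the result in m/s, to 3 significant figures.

Δv_total ≈ 744 m/s

r₁ = 3147 + 313.9 = 3460.9 km = 3.4609×10⁶ m.
r₂ = 3147 + 7165 = 10312 km = 1.0312×10⁷ m.
Transfer ellipse a_t = (r₁ + r₂)/2 = 6.886×10⁶ m.
At r₁: circular v_c1 = √(μ/r₁) = 1896 m/s; transfer-periapsis v_p = √[μ(2/r₁ − 1/a_t)] = 2320 m/s.
Δv₁ = v_p − v_c1 = 424.1 m/s.
At r₂: circular v_c2 = √(μ/r₂) = 1098 m/s; transfer-apoapsis v_a = √[μ(2/r₂ − 1/a_t)] = 778.6 m/s.
Δv₂ = v_c2 − v_a = 319.7 m/s.
Total Δv = Δv₁ + Δv₂ = 743.8 m/s.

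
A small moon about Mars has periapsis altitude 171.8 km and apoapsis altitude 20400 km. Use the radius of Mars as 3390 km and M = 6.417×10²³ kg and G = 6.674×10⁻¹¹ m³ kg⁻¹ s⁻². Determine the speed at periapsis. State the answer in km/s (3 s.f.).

v ≈ 4.57 km/s

μ = GM = 6.674×10⁻¹¹ × 6.417×10²³ = 4.283×10¹³ m³/s².
r_p = 3390 + 171.8 = 3561.8 km = 3.5618×10⁶ m.
r_a = 3390 + 20400 = 23790 km = 2.3790×10⁷ m.
Semi-major axis a = (r_p + r_a)/2 = 13676 km = 1.368×10⁷ m.
Vis-viva: v² = μ(2/r − 1/a) = 4.283×10¹³ × (5.615×10⁻⁷ − 7.312×10⁻⁸) = 2.092×10⁷ m²/s².
v = 4573 m/s = 4.573 km/s.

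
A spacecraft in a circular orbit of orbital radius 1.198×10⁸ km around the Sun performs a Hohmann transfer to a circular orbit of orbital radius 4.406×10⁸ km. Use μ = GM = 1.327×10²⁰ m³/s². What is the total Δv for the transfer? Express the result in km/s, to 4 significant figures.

r₁ = 1.198×10⁸ km = 1.198×10¹¹ m.
r₂ = 4.406×10⁸ km = 4.406×10¹¹ m.
Transfer ellipse a_t = (r₁ + r₂)/2 = 2.802×10¹¹ m.
At r₁: circular v_c1 = √(μ/r₁) = 33280 m/s; transfer-perihelion v_p = √[μ(2/r₁ − 1/a_t)] = 41730 m/s.
Δv₁ = v_p − v_c1 = 8453 m/s.
At r₂: circular v_c2 = √(μ/r₂) = 17350 m/s; transfer-aphelion v_a = √[μ(2/r₂ − 1/a_t)] = 11350 m/s.
Δv₂ = v_c2 − v_a = 6007 m/s.
Total Δv = Δv₁ + Δv₂ = 14460 m/s = 14.46 km/s.

Δv_total ≈ 14.46 km/s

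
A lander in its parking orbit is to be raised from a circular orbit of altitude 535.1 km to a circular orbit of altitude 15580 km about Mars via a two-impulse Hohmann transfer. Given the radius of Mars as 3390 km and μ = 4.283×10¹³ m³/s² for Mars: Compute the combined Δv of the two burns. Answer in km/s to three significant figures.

Δv_total ≈ 1.57 km/s

r₁ = 3390 + 535.1 = 3925.1 km = 3.9251×10⁶ m.
r₂ = 3390 + 15580 = 18970 km = 1.8970×10⁷ m.
Transfer ellipse a_t = (r₁ + r₂)/2 = 1.145×10⁷ m.
At r₁: circular v_c1 = √(μ/r₁) = 3303 m/s; transfer-periapsis v_p = √[μ(2/r₁ − 1/a_t)] = 4252 m/s.
Δv₁ = v_p − v_c1 = 949.0 m/s.
At r₂: circular v_c2 = √(μ/r₂) = 1503 m/s; transfer-apoapsis v_a = √[μ(2/r₂ − 1/a_t)] = 879.9 m/s.
Δv₂ = v_c2 − v_a = 622.7 m/s.
Total Δv = Δv₁ + Δv₂ = 1572 m/s = 1.572 km/s.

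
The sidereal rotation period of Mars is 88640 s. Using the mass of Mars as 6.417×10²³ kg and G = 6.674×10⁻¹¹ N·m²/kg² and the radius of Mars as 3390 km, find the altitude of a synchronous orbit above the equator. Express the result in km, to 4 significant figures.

h_sync ≈ 17040 km

μ = GM = 6.674×10⁻¹¹ × 6.417×10²³ = 4.283×10¹³ m³/s².
A synchronous orbit has period T, so by Kepler's third law a = (μT²/4π²)^(1/3).
μT²/4π² = 4.283×10¹³ × (8.864×10⁴)² / 39.48 = 8.524×10²¹ m³.
a = 2.043×10⁷ m = 20427 km.
Altitude h = a − R = 20427 − 3390 = 17037 km.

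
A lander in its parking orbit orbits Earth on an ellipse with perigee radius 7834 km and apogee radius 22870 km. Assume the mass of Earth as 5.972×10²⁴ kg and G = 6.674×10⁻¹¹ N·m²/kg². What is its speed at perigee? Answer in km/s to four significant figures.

μ = GM = 6.674×10⁻¹¹ × 5.972×10²⁴ = 3.986×10¹⁴ m³/s².
Semi-major axis a = (r_p + r_a)/2 = 15352 km = 1.535×10⁷ m.
Vis-viva: v² = μ(2/r − 1/a) = 3.986×10¹⁴ × (2.553×10⁻⁷ − 6.514×10⁻⁸) = 7.579×10⁷ m²/s².
v = 8706 m/s = 8.706 km/s.

v ≈ 8.706 km/s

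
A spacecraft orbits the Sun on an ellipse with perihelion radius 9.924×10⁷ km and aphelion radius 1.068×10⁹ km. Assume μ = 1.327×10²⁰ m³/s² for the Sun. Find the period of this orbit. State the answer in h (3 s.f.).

Semi-major axis a = (r_p + r_a)/2 = (9.9240×10⁷ + 1.0680×10⁹)/2 = 5.8362×10⁸ km = 5.836×10¹¹ m.
By Kepler's third law T = 2π√(a³/μ) = 2π × 3.870×10⁷ = 2.432×10⁸ s.
= 67550 h.

T ≈ 67600 h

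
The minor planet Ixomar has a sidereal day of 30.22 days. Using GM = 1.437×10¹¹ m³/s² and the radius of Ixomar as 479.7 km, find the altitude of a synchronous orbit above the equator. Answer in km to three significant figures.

h_sync ≈ 28700 km

T = 30.22 days = 2.611×10⁶ s.
A synchronous orbit has period T, so by Kepler's third law a = (μT²/4π²)^(1/3).
μT²/4π² = 1.437×10¹¹ × (2.611×10⁶)² / 39.48 = 2.481×10²² m³.
a = 2.917×10⁷ m = 29168 km.
Altitude h = a − R = 29168 − 479.7 = 28688 km.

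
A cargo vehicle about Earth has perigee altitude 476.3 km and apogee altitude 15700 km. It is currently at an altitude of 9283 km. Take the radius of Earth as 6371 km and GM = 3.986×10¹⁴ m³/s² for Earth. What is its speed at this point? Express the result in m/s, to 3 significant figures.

v ≈ 4830 m/s

r_p = 6371 + 476.3 = 6847.3 km = 6.8473×10⁶ m.
r_a = 6371 + 15700 = 22071 km = 2.2071×10⁷ m.
r = 6371 + 9283 = 15654 km = 1.565×10⁷ m.
Semi-major axis a = (r_p + r_a)/2 = 14459 km = 1.446×10⁷ m.
Vis-viva: v² = μ(2/r − 1/a) = 3.986×10¹⁴ × (1.278×10⁻⁷ − 6.916×10⁻⁸) = 2.336×10⁷ m²/s².
v = 4833 m/s.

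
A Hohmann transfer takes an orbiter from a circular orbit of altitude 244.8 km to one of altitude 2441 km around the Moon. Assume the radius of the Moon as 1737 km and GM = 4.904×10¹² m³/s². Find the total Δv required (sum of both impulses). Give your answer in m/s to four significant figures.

r₁ = 1737 + 244.8 = 1981.8 km = 1.9818×10⁶ m.
r₂ = 1737 + 2441 = 4178.0 km = 4.1780×10⁶ m.
Transfer ellipse a_t = (r₁ + r₂)/2 = 3.080×10⁶ m.
At r₁: circular v_c1 = √(μ/r₁) = 1573 m/s; transfer-perilune v_p = √[μ(2/r₁ − 1/a_t)] = 1832 m/s.
Δv₁ = v_p − v_c1 = 259.1 m/s.
At r₂: circular v_c2 = √(μ/r₂) = 1083 m/s; transfer-apolune v_a = √[μ(2/r₂ − 1/a_t)] = 869.1 m/s.
Δv₂ = v_c2 − v_a = 214.3 m/s.
Total Δv = Δv₁ + Δv₂ = 473.4 m/s.

Δv_total ≈ 473.4 m/s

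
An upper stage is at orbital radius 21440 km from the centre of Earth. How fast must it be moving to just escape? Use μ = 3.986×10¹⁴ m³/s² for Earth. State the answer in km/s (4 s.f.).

v_esc ≈ 6.098 km/s

r = 21440 km = 2.144×10⁷ m.
Escape speed v_esc = √(2μ/r) = √(2 × 3.986×10¹⁴ / 2.144×10⁷) = √(3.718×10⁷) = 6098 m/s.
= 6.098 km/s.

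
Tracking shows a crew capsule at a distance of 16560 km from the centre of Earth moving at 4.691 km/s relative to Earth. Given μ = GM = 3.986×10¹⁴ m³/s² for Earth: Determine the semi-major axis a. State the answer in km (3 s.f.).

r = 1.656×10⁷ m.
Vis-viva rearranged: 1/a = 2/r − v²/μ = 1.208×10⁻⁷ − 5.521×10⁻⁸ = 6.557×10⁻⁸ m⁻¹.
a = 1.525×10⁷ m = 15252 km.

a ≈ 15300 km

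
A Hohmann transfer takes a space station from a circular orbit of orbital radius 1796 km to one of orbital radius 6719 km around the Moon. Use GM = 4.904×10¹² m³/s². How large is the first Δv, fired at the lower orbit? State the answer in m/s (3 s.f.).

Δv ≈ 423 m/s

r₁ = 1796 km = 1.796×10⁶ m.
r₂ = 6719 km = 6.719×10⁶ m.
Transfer ellipse a_t = (r₁ + r₂)/2 = 4.258×10⁶ m.
At r₁: circular v_c1 = √(μ/r₁) = 1652 m/s; transfer-perilune v_p = √[μ(2/r₁ − 1/a_t)] = 2076 m/s.
Δv₁ = v_p − v_c1 = 423.4 m/s.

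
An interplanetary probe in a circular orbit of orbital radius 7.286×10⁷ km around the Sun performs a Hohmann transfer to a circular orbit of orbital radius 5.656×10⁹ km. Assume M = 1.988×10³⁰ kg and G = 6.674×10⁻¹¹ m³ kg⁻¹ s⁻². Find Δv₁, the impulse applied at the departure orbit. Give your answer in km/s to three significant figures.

Δv ≈ 17.3 km/s

μ = GM = 6.674×10⁻¹¹ × 1.988×10³⁰ = 1.327×10²⁰ m³/s².
r₁ = 7.286×10⁷ km = 7.286×10¹⁰ m.
r₂ = 5.656×10⁹ km = 5.656×10¹² m.
Transfer ellipse a_t = (r₁ + r₂)/2 = 2.864×10¹² m.
At r₁: circular v_c1 = √(μ/r₁) = 42670 m/s; transfer-perihelion v_p = √[μ(2/r₁ − 1/a_t)] = 59960 m/s.
Δv₁ = v_p − v_c1 = 17290 m/s.
= 17.29 km/s.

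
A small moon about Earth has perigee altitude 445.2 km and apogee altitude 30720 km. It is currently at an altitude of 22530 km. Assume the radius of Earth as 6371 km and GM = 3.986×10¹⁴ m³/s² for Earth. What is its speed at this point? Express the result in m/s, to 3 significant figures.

v ≈ 3070 m/s

r_p = 6371 + 445.2 = 6816.2 km = 6.8162×10⁶ m.
r_a = 6371 + 30720 = 37091 km = 3.7091×10⁷ m.
r = 6371 + 22530 = 28901 km = 2.890×10⁷ m.
Semi-major axis a = (r_p + r_a)/2 = 21954 km = 2.195×10⁷ m.
Vis-viva: v² = μ(2/r − 1/a) = 3.986×10¹⁴ × (6.920×10⁻⁸ − 4.555×10⁻⁸) = 9.427×10⁶ m²/s².
v = 3070 m/s.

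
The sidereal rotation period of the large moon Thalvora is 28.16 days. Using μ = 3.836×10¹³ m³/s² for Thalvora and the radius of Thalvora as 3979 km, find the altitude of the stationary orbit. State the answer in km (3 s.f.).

h_sync ≈ 1.75×10⁵ km

T = 28.16 days = 2.433×10⁶ s.
A synchronous orbit has period T, so by Kepler's third law a = (μT²/4π²)^(1/3).
μT²/4π² = 3.836×10¹³ × (2.433×10⁶)² / 39.48 = 5.752×10²⁴ m³.
a = 1.792×10⁸ m = 1.7917×10⁵ km.
Altitude h = a − R = 1.7917×10⁵ − 3979 = 1.7519×10⁵ km.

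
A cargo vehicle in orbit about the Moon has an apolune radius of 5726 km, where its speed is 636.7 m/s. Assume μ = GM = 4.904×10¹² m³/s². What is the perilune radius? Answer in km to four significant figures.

perilune radius ≈ 1775 km

r_a = 5.726×10⁶ m.
Specific energy ε = v²/2 − μ/r = -6.538×10⁵ J/kg, so a = −μ/(2ε) = 3.751×10⁶ m.
The apsides satisfy r_p + r_a = 2a, so the perilune radius is 2a − r_a = 1.775×10⁶ m = 1775.3 km.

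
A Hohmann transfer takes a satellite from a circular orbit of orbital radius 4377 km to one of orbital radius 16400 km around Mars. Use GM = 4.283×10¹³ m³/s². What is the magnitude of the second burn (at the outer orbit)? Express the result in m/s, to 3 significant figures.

r₁ = 4377 km = 4.377×10⁶ m.
r₂ = 16400 km = 1.640×10⁷ m.
Transfer ellipse a_t = (r₁ + r₂)/2 = 1.039×10⁷ m.
At r₁: circular v_c1 = √(μ/r₁) = 3128 m/s; transfer-periapsis v_p = √[μ(2/r₁ − 1/a_t)] = 3930 m/s.
At r₂: circular v_c2 = √(μ/r₂) = 1616 m/s; transfer-apoapsis v_a = √[μ(2/r₂ − 1/a_t)] = 1049 m/s.
Δv₂ = v_c2 − v_a = 567.1 m/s.

Δv ≈ 567 m/s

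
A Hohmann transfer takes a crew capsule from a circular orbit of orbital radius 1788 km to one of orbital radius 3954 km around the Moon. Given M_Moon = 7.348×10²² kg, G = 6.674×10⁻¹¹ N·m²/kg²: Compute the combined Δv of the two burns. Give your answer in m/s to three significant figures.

μ = GM = 6.674×10⁻¹¹ × 7.348×10²² = 4.904×10¹² m³/s².
r₁ = 1788 km = 1.788×10⁶ m.
r₂ = 3954 km = 3.954×10⁶ m.
Transfer ellipse a_t = (r₁ + r₂)/2 = 2.871×10⁶ m.
At r₁: circular v_c1 = √(μ/r₁) = 1656 m/s; transfer-perilune v_p = √[μ(2/r₁ − 1/a_t)] = 1944 m/s.
Δv₁ = v_p − v_c1 = 287.4 m/s.
At r₂: circular v_c2 = √(μ/r₂) = 1114 m/s; transfer-apolune v_a = √[μ(2/r₂ − 1/a_t)] = 878.9 m/s.
Δv₂ = v_c2 − v_a = 234.8 m/s.
Total Δv = Δv₁ + Δv₂ = 522.2 m/s.

Δv_total ≈ 522 m/s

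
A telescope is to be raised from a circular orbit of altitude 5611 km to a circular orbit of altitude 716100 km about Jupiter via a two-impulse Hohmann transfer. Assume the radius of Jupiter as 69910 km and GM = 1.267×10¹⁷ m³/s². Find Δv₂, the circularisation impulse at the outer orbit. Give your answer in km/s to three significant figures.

Δv ≈ 7.38 km/s

r₁ = 69910 + 5611 = 75521 km = 7.5521×10⁷ m.
r₂ = 69910 + 716100 = 786010 km = 7.8601×10⁸ m.
Transfer ellipse a_t = (r₁ + r₂)/2 = 4.308×10⁸ m.
At r₁: circular v_c1 = √(μ/r₁) = 40960 m/s; transfer-perijove v_p = √[μ(2/r₁ − 1/a_t)] = 55330 m/s.
At r₂: circular v_c2 = √(μ/r₂) = 12700 m/s; transfer-apojove v_a = √[μ(2/r₂ − 1/a_t)] = 5316 m/s.
Δv₂ = v_c2 − v_a = 7380 m/s.
= 7.380 km/s.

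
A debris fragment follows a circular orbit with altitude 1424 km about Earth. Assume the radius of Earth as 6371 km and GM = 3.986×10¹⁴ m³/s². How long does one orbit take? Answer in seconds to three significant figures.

r = 6371 + 1424 = 7795.0 km = 7.7950×10⁶ m.
Kepler's third law: T = 2π√(r³/μ) = 2π√((7.795×10⁶)³ / 3.986×10¹⁴).
r³/μ = 1.188×10⁶ s², so T = 2π × 1.090×10³ = 6.849×10³ s.

T ≈ 6850 seconds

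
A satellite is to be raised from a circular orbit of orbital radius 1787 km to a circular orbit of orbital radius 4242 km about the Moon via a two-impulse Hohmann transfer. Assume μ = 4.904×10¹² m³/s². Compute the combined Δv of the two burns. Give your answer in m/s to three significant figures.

Δv_total ≈ 556 m/s

r₁ = 1787 km = 1.787×10⁶ m.
r₂ = 4242 km = 4.242×10⁶ m.
Transfer ellipse a_t = (r₁ + r₂)/2 = 3.014×10⁶ m.
At r₁: circular v_c1 = √(μ/r₁) = 1657 m/s; transfer-perilune v_p = √[μ(2/r₁ − 1/a_t)] = 1965 m/s.
Δv₁ = v_p − v_c1 = 308.5 m/s.
At r₂: circular v_c2 = √(μ/r₂) = 1075 m/s; transfer-apolune v_a = √[μ(2/r₂ − 1/a_t)] = 827.8 m/s.
Δv₂ = v_c2 − v_a = 247.4 m/s.
Total Δv = Δv₁ + Δv₂ = 555.9 m/s.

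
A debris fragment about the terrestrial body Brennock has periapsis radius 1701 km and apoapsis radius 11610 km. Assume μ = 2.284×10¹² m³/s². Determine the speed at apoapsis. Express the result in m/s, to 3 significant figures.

v ≈ 224 m/s

Semi-major axis a = (r_p + r_a)/2 = 6655.5 km = 6.656×10⁶ m.
Vis-viva: v² = μ(2/r − 1/a) = 2.284×10¹² × (1.723×10⁻⁷ − 1.503×10⁻⁷) = 5.028×10⁴ m²/s².
v = 224.2 m/s.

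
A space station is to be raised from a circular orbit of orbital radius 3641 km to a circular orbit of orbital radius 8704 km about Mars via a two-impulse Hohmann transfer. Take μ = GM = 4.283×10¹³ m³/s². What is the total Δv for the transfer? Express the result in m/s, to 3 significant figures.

Δv_total ≈ 1160 m/s

r₁ = 3641 km = 3.641×10⁶ m.
r₂ = 8704 km = 8.704×10⁶ m.
Transfer ellipse a_t = (r₁ + r₂)/2 = 6.172×10⁶ m.
At r₁: circular v_c1 = √(μ/r₁) = 3430 m/s; transfer-periapsis v_p = √[μ(2/r₁ − 1/a_t)] = 4073 m/s.
Δv₁ = v_p − v_c1 = 643.0 m/s.
At r₂: circular v_c2 = √(μ/r₂) = 2218 m/s; transfer-apoapsis v_a = √[μ(2/r₂ − 1/a_t)] = 1704 m/s.
Δv₂ = v_c2 − v_a = 514.6 m/s.
Total Δv = Δv₁ + Δv₂ = 1158 m/s.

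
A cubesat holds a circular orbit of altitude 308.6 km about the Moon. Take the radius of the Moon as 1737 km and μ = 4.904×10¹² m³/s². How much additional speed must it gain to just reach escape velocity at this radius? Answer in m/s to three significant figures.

Δv ≈ 641 m/s

r = 1737 + 308.6 = 2045.6 km = 2.0456×10⁶ m.
Circular speed v_c = √(μ/r) = 1548 m/s.
Escape speed v_esc = √(2μ/r) = √2 × v_c = 2190 m/s.
Δv = v_esc − v_c = 641.3 m/s.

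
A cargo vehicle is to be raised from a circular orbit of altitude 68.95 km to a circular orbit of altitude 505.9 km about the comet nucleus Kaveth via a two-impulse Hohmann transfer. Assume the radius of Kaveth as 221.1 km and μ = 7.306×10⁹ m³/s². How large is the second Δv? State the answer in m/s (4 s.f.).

Δv ≈ 24.54 m/s

r₁ = 221.1 + 68.95 = 290.05 km = 2.9005×10⁵ m.
r₂ = 221.1 + 505.9 = 727.00 km = 7.2700×10⁵ m.
Transfer ellipse a_t = (r₁ + r₂)/2 = 5.085×10⁵ m.
At r₁: circular v_c1 = √(μ/r₁) = 158.7 m/s; transfer-periapsis v_p = √[μ(2/r₁ − 1/a_t)] = 189.8 m/s.
At r₂: circular v_c2 = √(μ/r₂) = 100.2 m/s; transfer-apoapsis v_a = √[μ(2/r₂ − 1/a_t)] = 75.71 m/s.
Δv₂ = v_c2 − v_a = 24.54 m/s.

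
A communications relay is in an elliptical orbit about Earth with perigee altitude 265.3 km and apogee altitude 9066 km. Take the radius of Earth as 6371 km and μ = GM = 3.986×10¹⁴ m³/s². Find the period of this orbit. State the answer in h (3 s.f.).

r_p = 6371 + 265.3 = 6636.3 km = 6.6363×10⁶ m.
r_a = 6371 + 9066 = 15437 km = 1.5437×10⁷ m.
Semi-major axis a = (r_p + r_a)/2 = (6636.3 + 15437)/2 = 11037 km = 1.104×10⁷ m.
By Kepler's third law T = 2π√(a³/μ) = 2π × 1.836×10³ = 1.154×10⁴ s.
= 3.205 h.

T ≈ 3.21 h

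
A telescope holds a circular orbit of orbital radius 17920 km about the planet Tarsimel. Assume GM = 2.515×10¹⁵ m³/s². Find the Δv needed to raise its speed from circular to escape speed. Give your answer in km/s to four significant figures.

r = 17920 km = 1.792×10⁷ m.
Circular speed v_c = √(μ/r) = 11850 m/s.
Escape speed v_esc = √(2μ/r) = √2 × v_c = 16750 m/s.
Δv = v_esc − v_c = 4907 m/s = 4.907 km/s.

Δv ≈ 4.907 km/s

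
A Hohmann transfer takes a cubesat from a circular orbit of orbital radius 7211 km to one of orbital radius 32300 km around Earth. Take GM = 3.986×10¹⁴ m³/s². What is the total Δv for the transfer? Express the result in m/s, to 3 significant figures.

r₁ = 7211 km = 7.211×10⁶ m.
r₂ = 32300 km = 3.230×10⁷ m.
Transfer ellipse a_t = (r₁ + r₂)/2 = 1.976×10⁷ m.
At r₁: circular v_c1 = √(μ/r₁) = 7435 m/s; transfer-perigee v_p = √[μ(2/r₁ − 1/a_t)] = 9507 m/s.
Δv₁ = v_p − v_c1 = 2072 m/s.
At r₂: circular v_c2 = √(μ/r₂) = 3513 m/s; transfer-apogee v_a = √[μ(2/r₂ − 1/a_t)] = 2122 m/s.
Δv₂ = v_c2 − v_a = 1391 m/s.
Total Δv = Δv₁ + Δv₂ = 3462 m/s.

Δv_total ≈ 3460 m/s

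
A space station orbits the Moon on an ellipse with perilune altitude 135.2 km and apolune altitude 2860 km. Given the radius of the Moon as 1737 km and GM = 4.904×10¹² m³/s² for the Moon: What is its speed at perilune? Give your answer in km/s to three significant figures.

v ≈ 1.93 km/s

r_p = 1737 + 135.2 = 1872.2 km = 1.8722×10⁶ m.
r_a = 1737 + 2860 = 4597.0 km = 4.5970×10⁶ m.
Semi-major axis a = (r_p + r_a)/2 = 3234.6 km = 3.235×10⁶ m.
Vis-viva: v² = μ(2/r − 1/a) = 4.904×10¹² × (1.068×10⁻⁶ − 3.092×10⁻⁷) = 3.723×10⁶ m²/s².
v = 1929 m/s = 1.929 km/s.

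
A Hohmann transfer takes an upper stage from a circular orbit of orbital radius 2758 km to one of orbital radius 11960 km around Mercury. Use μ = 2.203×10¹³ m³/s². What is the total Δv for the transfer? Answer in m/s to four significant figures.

Δv_total ≈ 1303 m/s

r₁ = 2758 km = 2.758×10⁶ m.
r₂ = 11960 km = 1.196×10⁷ m.
Transfer ellipse a_t = (r₁ + r₂)/2 = 7.359×10⁶ m.
At r₁: circular v_c1 = √(μ/r₁) = 2826 m/s; transfer-periherm v_p = √[μ(2/r₁ − 1/a_t)] = 3603 m/s.
Δv₁ = v_p − v_c1 = 776.8 m/s.
At r₂: circular v_c2 = √(μ/r₂) = 1357 m/s; transfer-apoherm v_a = √[μ(2/r₂ − 1/a_t)] = 830.9 m/s.
Δv₂ = v_c2 − v_a = 526.3 m/s.
Total Δv = Δv₁ + Δv₂ = 1303 m/s.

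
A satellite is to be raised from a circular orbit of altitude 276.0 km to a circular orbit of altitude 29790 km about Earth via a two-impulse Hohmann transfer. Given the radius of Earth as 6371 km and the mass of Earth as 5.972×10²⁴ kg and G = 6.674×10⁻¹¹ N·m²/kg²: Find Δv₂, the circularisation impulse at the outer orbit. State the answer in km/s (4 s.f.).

μ = GM = 6.674×10⁻¹¹ × 5.972×10²⁴ = 3.986×10¹⁴ m³/s².
r₁ = 6371 + 276.0 = 6647.0 km = 6.6470×10⁶ m.
r₂ = 6371 + 29790 = 36161 km = 3.6161×10⁷ m.
Transfer ellipse a_t = (r₁ + r₂)/2 = 2.140×10⁷ m.
At r₁: circular v_c1 = √(μ/r₁) = 7744 m/s; transfer-perigee v_p = √[μ(2/r₁ − 1/a_t)] = 10060 m/s.
At r₂: circular v_c2 = √(μ/r₂) = 3320 m/s; transfer-apogee v_a = √[μ(2/r₂ − 1/a_t)] = 1850 m/s.
Δv₂ = v_c2 − v_a = 1470 m/s.
= 1.470 km/s.

Δv ≈ 1.470 km/s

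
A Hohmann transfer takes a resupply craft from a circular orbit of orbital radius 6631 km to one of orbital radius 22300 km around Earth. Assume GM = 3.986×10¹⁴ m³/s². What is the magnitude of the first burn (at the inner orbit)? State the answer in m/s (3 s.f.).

r₁ = 6631 km = 6.631×10⁶ m.
r₂ = 22300 km = 2.230×10⁷ m.
Transfer ellipse a_t = (r₁ + r₂)/2 = 1.447×10⁷ m.
At r₁: circular v_c1 = √(μ/r₁) = 7753 m/s; transfer-perigee v_p = √[μ(2/r₁ − 1/a_t)] = 9626 m/s.
Δv₁ = v_p − v_c1 = 1873 m/s.

Δv ≈ 1870 m/s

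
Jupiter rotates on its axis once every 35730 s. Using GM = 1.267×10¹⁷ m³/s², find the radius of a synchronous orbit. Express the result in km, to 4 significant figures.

A synchronous orbit has period T, so by Kepler's third law a = (μT²/4π²)^(1/3).
μT²/4π² = 1.267×10¹⁷ × (3.573×10⁴)² / 39.48 = 4.097×10²⁴ m³.
a = 1.600×10⁸ m = 1.6002×10⁵ km.

r_sync ≈ 1.600×10⁵ km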